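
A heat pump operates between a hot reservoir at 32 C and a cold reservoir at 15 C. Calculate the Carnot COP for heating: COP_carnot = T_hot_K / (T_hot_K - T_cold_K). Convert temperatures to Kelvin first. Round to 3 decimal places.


Convert to Kelvin:
  T_hot = 32 + 273.15 = 305.15 K
  T_cold = 15 + 273.15 = 288.15 K
Apply Carnot COP formula:
  COP = T_hot_K / (T_hot_K - T_cold_K) = 305.15 / 17.0
  COP = 17.950

17.950


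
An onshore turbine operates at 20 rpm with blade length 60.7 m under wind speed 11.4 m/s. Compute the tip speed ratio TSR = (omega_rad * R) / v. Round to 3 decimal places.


Convert rotational speed to rad/s:
  omega = 20 * 2 * pi / 60 = 2.0944 rad/s
Compute tip speed:
  v_tip = omega * R = 2.0944 * 60.7 = 127.13 m/s
Tip speed ratio:
  TSR = v_tip / v_wind = 127.13 / 11.4 = 11.152

11.152


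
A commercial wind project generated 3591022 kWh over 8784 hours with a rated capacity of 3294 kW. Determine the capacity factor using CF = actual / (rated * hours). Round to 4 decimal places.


Capacity factor = actual output / maximum possible output
Maximum possible = rated * hours = 3294 * 8784 = 28934496 kWh
CF = 3591022 / 28934496
CF = 0.1241

0.1241


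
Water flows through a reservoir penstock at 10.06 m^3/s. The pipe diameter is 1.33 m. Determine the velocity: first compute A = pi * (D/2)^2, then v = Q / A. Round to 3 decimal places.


Compute pipe cross-sectional area:
  A = pi * (D/2)^2 = pi * (1.33/2)^2 = 1.3893 m^2
Calculate velocity:
  v = Q / A = 10.06 / 1.3893
  v = 7.241 m/s

7.241


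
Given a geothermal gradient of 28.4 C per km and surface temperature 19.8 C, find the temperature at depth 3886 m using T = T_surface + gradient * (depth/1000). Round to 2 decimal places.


Convert depth to km: 3886 / 1000 = 3.886 km
Temperature increase = gradient * depth_km = 28.4 * 3.886 = 110.36 C
Temperature at depth = T_surface + delta_T = 19.8 + 110.36
T = 130.16 C

130.16


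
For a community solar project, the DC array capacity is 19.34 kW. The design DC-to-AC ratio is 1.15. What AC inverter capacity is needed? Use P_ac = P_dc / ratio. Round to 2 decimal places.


The inverter AC capacity is determined by the DC/AC ratio.
Given: P_dc = 19.34 kW, DC/AC ratio = 1.15
P_ac = P_dc / ratio = 19.34 / 1.15
P_ac = 16.82 kW

16.82


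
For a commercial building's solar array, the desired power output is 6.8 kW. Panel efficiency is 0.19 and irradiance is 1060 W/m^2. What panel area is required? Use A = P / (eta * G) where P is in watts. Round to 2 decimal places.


Convert target power to watts: P = 6.8 * 1000 = 6800.0 W
Compute denominator: eta * G = 0.19 * 1060 = 201.4
Required area A = P / (eta * G) = 6800.0 / 201.4
A = 33.76 m^2

33.76


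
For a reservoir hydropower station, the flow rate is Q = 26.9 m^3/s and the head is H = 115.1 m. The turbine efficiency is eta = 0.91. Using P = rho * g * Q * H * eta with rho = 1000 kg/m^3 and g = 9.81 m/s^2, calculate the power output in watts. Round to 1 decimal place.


Apply the hydropower formula P = rho * g * Q * H * eta
rho * g = 1000 * 9.81 = 9810.0
P = 9810.0 * 26.9 * 115.1 * 0.91
P = 27639997.7 W

27639997.7


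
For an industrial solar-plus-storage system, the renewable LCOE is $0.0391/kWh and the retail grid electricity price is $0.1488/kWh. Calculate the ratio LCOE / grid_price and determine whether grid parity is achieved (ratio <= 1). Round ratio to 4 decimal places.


Compare LCOE to grid price:
  LCOE = $0.0391/kWh, Grid price = $0.1488/kWh
  Ratio = LCOE / grid_price = 0.0391 / 0.1488 = 0.2628
  Grid parity achieved (ratio <= 1)? yes

0.2628


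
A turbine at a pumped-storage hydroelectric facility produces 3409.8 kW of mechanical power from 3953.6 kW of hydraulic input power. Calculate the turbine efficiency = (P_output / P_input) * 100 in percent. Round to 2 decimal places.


Turbine efficiency = (output power / input power) * 100
eta = (3409.8 / 3953.6) * 100
eta = 86.25%

86.25


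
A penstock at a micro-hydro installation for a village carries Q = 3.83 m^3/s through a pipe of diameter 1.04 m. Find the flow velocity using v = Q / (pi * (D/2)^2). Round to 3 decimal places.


Compute pipe cross-sectional area:
  A = pi * (D/2)^2 = pi * (1.04/2)^2 = 0.8495 m^2
Calculate velocity:
  v = Q / A = 3.83 / 0.8495
  v = 4.509 m/s

4.509


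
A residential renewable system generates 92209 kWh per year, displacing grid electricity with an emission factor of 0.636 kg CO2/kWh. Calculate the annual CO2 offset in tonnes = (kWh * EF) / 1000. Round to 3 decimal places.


CO2 offset in kg = generation * emission_factor
CO2 offset = 92209 * 0.636 = 58644.92 kg
Convert to tonnes:
  CO2 offset = 58644.92 / 1000 = 58.645 tonnes

58.645


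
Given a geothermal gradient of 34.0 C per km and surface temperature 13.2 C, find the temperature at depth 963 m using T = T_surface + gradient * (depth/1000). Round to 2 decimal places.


Convert depth to km: 963 / 1000 = 0.963 km
Temperature increase = gradient * depth_km = 34.0 * 0.963 = 32.74 C
Temperature at depth = T_surface + delta_T = 13.2 + 32.74
T = 45.94 C

45.94


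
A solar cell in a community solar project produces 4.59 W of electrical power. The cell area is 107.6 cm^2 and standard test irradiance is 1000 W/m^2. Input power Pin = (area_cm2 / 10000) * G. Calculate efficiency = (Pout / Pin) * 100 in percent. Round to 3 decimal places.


First compute the input power:
  Pin = area_cm2 / 10000 * G = 107.6 / 10000 * 1000 = 10.76 W
Then compute efficiency:
  Efficiency = (Pout / Pin) * 100 = (4.59 / 10.76) * 100
  Efficiency = 42.658%

42.658


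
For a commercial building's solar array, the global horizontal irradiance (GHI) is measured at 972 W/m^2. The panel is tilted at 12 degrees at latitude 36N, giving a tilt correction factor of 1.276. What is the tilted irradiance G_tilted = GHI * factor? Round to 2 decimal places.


Identify the given values:
  GHI = 972 W/m^2, tilt correction factor = 1.276
Apply the formula G_tilted = GHI * factor:
  G_tilted = 972 * 1.276
  G_tilted = 1240.27 W/m^2

1240.27


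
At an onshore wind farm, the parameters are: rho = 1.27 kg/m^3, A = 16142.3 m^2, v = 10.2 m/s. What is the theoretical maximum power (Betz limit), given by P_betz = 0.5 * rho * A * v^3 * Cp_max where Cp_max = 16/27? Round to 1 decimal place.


The Betz coefficient Cp_max = 16/27 = 0.5926
v^3 = 10.2^3 = 1061.208
P_betz = 0.5 * rho * A * v^3 * Cp_max
P_betz = 0.5 * 1.27 * 16142.3 * 1061.208 * 0.5926
P_betz = 6446082.7 W

6446082.7


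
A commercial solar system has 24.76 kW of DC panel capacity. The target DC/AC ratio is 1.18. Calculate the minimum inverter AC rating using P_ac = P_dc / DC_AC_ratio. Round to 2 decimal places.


The inverter AC capacity is determined by the DC/AC ratio.
Given: P_dc = 24.76 kW, DC/AC ratio = 1.18
P_ac = P_dc / ratio = 24.76 / 1.18
P_ac = 20.98 kW

20.98


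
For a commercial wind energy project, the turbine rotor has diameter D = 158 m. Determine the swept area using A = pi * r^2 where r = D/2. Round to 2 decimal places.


Compute the rotor radius:
  r = D / 2 = 158 / 2 = 79.0 m
Calculate swept area:
  A = pi * r^2 = pi * 79.0^2
  A = 19606.68 m^2

19606.68


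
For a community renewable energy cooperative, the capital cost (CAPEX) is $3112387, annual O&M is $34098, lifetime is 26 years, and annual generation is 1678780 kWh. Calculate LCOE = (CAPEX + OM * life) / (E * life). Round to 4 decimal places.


Total cost = CAPEX + OM * lifetime = 3112387 + 34098 * 26 = 3112387 + 886548 = 3998935
Total generation = annual * lifetime = 1678780 * 26 = 43648280 kWh
LCOE = 3998935 / 43648280
LCOE = 0.0916 $/kWh

0.0916


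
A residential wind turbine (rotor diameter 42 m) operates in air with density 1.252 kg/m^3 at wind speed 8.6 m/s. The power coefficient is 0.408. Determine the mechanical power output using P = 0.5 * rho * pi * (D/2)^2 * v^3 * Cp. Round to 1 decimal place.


Step 1 -- Compute swept area:
  A = pi * (D/2)^2 = pi * (42/2)^2 = 1385.44 m^2
Step 2 -- Apply wind power equation:
  P = 0.5 * rho * A * v^3 * Cp
  v^3 = 8.6^3 = 636.056
  P = 0.5 * 1.252 * 1385.44 * 636.056 * 0.408
  P = 225070.4 W

225070.4


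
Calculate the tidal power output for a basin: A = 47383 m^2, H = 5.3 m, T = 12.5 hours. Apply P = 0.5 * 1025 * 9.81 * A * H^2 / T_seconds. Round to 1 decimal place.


Convert period to seconds: T = 12.5 * 3600 = 45000.0 s
H^2 = 5.3^2 = 28.09
P = 0.5 * rho * g * A * H^2 / T
P = 0.5 * 1025 * 9.81 * 47383 * 28.09 / 45000.0
P = 148704.7 W

148704.7


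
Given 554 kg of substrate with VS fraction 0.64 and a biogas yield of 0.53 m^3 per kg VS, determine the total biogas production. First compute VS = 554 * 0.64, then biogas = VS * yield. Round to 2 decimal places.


Compute volatile solids:
  VS = mass * VS_fraction = 554 * 0.64 = 354.56 kg
Calculate biogas volume:
  Biogas = VS * specific_yield = 354.56 * 0.53
  Biogas = 187.92 m^3

187.92


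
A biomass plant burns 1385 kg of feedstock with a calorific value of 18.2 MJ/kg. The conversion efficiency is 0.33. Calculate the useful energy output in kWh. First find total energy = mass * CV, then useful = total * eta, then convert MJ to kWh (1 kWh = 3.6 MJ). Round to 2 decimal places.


Total energy = mass * CV = 1385 * 18.2 = 25207.0 MJ
Useful energy = total * eta = 25207.0 * 0.33 = 8318.31 MJ
Convert to kWh: 8318.31 / 3.6
Useful energy = 2310.64 kWh

2310.64


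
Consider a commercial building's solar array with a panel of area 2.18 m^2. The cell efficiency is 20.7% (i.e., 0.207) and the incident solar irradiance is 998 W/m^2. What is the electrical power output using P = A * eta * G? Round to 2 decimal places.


Use the solar power formula P = A * eta * G.
Given: A = 2.18 m^2, eta = 0.207, G = 998 W/m^2
P = 2.18 * 0.207 * 998
P = 450.36 W

450.36


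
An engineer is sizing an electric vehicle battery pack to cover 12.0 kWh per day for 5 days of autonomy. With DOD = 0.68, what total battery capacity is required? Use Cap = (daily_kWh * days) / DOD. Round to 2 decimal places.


Total energy needed = daily * days = 12.0 * 5 = 60.0 kWh
Account for depth of discharge:
  Cap = total_energy / DOD = 60.0 / 0.68
  Cap = 88.24 kWh

88.24


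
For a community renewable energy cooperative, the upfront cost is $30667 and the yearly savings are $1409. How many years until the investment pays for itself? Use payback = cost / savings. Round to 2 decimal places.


Simple payback period = initial cost / annual savings
Payback = 30667 / 1409
Payback = 21.77 years

21.77


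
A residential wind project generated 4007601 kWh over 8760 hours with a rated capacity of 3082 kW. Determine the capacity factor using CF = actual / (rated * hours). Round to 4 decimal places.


Capacity factor = actual output / maximum possible output
Maximum possible = rated * hours = 3082 * 8760 = 26998320 kWh
CF = 4007601 / 26998320
CF = 0.1484

0.1484


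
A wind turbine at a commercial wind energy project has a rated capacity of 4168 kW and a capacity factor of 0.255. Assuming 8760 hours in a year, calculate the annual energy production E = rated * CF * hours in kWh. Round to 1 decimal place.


Annual energy = rated_kW * capacity_factor * hours_per_year
Given: P_rated = 4168 kW, CF = 0.255, hours = 8760
E = 4168 * 0.255 * 8760
E = 9310478.4 kWh

9310478.4


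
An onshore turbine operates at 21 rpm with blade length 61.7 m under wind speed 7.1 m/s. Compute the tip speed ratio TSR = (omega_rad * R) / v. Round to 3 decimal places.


Convert rotational speed to rad/s:
  omega = 21 * 2 * pi / 60 = 2.1991 rad/s
Compute tip speed:
  v_tip = omega * R = 2.1991 * 61.7 = 135.685 m/s
Tip speed ratio:
  TSR = v_tip / v_wind = 135.685 / 7.1 = 19.111

19.111


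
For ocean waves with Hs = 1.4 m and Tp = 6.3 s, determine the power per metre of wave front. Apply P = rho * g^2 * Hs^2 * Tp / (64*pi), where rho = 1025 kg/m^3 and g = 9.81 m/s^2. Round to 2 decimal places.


Apply wave power formula:
  g^2 = 9.81^2 = 96.2361
  Hs^2 = 1.4^2 = 1.96
  Numerator = rho * g^2 * Hs^2 * Tp = 1025 * 96.2361 * 1.96 * 6.3 = 1218031.45
  Denominator = 64 * pi = 201.0619
  P = 1218031.45 / 201.0619 = 6057.99 W/m

6057.99


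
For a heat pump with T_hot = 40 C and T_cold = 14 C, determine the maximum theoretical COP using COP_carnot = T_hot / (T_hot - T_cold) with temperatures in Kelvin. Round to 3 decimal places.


Convert to Kelvin:
  T_hot = 40 + 273.15 = 313.15 K
  T_cold = 14 + 273.15 = 287.15 K
Apply Carnot COP formula:
  COP = T_hot_K / (T_hot_K - T_cold_K) = 313.15 / 26.0
  COP = 12.044

12.044


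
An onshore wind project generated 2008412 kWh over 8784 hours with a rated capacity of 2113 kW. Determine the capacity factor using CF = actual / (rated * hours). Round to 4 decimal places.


Capacity factor = actual output / maximum possible output
Maximum possible = rated * hours = 2113 * 8784 = 18560592 kWh
CF = 2008412 / 18560592
CF = 0.1082

0.1082


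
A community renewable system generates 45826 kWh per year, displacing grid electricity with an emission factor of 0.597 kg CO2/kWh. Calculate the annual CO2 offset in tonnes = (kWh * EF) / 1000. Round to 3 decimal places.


CO2 offset in kg = generation * emission_factor
CO2 offset = 45826 * 0.597 = 27358.12 kg
Convert to tonnes:
  CO2 offset = 27358.12 / 1000 = 27.358 tonnes

27.358


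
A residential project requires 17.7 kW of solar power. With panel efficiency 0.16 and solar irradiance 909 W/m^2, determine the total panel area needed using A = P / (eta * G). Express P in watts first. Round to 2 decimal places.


Convert target power to watts: P = 17.7 * 1000 = 17700.0 W
Compute denominator: eta * G = 0.16 * 909 = 145.44
Required area A = P / (eta * G) = 17700.0 / 145.44
A = 121.70 m^2

121.70


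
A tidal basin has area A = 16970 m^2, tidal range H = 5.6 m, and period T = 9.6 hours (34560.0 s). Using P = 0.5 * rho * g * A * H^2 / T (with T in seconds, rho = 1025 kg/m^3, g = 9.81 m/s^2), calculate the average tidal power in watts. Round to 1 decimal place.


Convert period to seconds: T = 9.6 * 3600 = 34560.0 s
H^2 = 5.6^2 = 31.36
P = 0.5 * rho * g * A * H^2 / T
P = 0.5 * 1025 * 9.81 * 16970 * 31.36 / 34560.0
P = 77418.9 W

77418.9


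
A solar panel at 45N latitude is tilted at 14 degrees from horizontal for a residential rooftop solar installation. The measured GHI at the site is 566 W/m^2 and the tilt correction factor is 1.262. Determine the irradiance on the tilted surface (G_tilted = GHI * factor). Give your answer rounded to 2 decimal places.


Identify the given values:
  GHI = 566 W/m^2, tilt correction factor = 1.262
Apply the formula G_tilted = GHI * factor:
  G_tilted = 566 * 1.262
  G_tilted = 714.29 W/m^2

714.29


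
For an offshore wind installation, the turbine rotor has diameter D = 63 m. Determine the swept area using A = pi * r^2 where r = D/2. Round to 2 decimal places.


Compute the rotor radius:
  r = D / 2 = 63 / 2 = 31.5 m
Calculate swept area:
  A = pi * r^2 = pi * 31.5^2
  A = 3117.25 m^2

3117.25


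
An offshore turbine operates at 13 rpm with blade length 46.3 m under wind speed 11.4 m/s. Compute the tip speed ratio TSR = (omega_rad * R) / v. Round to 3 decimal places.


Convert rotational speed to rad/s:
  omega = 13 * 2 * pi / 60 = 1.3614 rad/s
Compute tip speed:
  v_tip = omega * R = 1.3614 * 46.3 = 63.031 m/s
Tip speed ratio:
  TSR = v_tip / v_wind = 63.031 / 11.4 = 5.529

5.529


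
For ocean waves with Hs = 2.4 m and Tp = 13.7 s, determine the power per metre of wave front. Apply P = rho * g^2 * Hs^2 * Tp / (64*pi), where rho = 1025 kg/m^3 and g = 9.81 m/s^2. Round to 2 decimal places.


Apply wave power formula:
  g^2 = 9.81^2 = 96.2361
  Hs^2 = 2.4^2 = 5.76
  Numerator = rho * g^2 * Hs^2 * Tp = 1025 * 96.2361 * 5.76 * 13.7 = 7784037.7
  Denominator = 64 * pi = 201.0619
  P = 7784037.7 / 201.0619 = 38714.63 W/m

38714.63


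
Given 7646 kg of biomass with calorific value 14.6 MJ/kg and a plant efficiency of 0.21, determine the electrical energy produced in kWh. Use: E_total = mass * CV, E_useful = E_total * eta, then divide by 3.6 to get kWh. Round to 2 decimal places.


Total energy = mass * CV = 7646 * 14.6 = 111631.6 MJ
Useful energy = total * eta = 111631.6 * 0.21 = 23442.64 MJ
Convert to kWh: 23442.64 / 3.6
Useful energy = 6511.84 kWh

6511.84


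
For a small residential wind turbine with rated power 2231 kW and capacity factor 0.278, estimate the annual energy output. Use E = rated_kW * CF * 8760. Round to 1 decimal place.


Annual energy = rated_kW * capacity_factor * hours_per_year
Given: P_rated = 2231 kW, CF = 0.278, hours = 8760
E = 2231 * 0.278 * 8760
E = 5433109.7 kWh

5433109.7


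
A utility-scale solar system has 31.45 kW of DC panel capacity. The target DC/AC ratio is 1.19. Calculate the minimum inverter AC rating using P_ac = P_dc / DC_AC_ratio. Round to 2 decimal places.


The inverter AC capacity is determined by the DC/AC ratio.
Given: P_dc = 31.45 kW, DC/AC ratio = 1.19
P_ac = P_dc / ratio = 31.45 / 1.19
P_ac = 26.43 kW

26.43


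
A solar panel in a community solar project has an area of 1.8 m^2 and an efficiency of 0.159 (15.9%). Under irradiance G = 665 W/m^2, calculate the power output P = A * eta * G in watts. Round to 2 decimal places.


Use the solar power formula P = A * eta * G.
Given: A = 1.8 m^2, eta = 0.159, G = 665 W/m^2
P = 1.8 * 0.159 * 665
P = 190.32 W

190.32


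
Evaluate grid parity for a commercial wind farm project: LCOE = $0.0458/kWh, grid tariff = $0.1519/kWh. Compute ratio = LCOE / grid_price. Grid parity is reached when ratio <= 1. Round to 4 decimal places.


Compare LCOE to grid price:
  LCOE = $0.0458/kWh, Grid price = $0.1519/kWh
  Ratio = LCOE / grid_price = 0.0458 / 0.1519 = 0.3015
  Grid parity achieved (ratio <= 1)? yes

0.3015


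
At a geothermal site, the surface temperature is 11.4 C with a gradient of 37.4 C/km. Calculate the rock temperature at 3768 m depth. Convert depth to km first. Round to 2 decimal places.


Convert depth to km: 3768 / 1000 = 3.768 km
Temperature increase = gradient * depth_km = 37.4 * 3.768 = 140.92 C
Temperature at depth = T_surface + delta_T = 11.4 + 140.92
T = 152.32 C

152.32


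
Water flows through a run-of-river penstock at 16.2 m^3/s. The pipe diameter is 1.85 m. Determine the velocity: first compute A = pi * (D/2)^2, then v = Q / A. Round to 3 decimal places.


Compute pipe cross-sectional area:
  A = pi * (D/2)^2 = pi * (1.85/2)^2 = 2.688 m^2
Calculate velocity:
  v = Q / A = 16.2 / 2.688
  v = 6.027 m/s

6.027


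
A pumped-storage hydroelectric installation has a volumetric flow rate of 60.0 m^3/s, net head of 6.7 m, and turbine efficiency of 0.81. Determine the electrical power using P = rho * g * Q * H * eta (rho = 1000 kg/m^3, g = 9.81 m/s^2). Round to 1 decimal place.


Apply the hydropower formula P = rho * g * Q * H * eta
rho * g = 1000 * 9.81 = 9810.0
P = 9810.0 * 60.0 * 6.7 * 0.81
P = 3194332.2 W

3194332.2


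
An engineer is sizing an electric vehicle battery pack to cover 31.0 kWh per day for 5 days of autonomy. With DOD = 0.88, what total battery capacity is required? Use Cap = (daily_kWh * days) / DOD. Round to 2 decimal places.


Total energy needed = daily * days = 31.0 * 5 = 155.0 kWh
Account for depth of discharge:
  Cap = total_energy / DOD = 155.0 / 0.88
  Cap = 176.14 kWh

176.14


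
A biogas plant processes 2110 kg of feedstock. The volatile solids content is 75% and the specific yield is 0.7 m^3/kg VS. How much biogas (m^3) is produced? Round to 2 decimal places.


Compute volatile solids:
  VS = mass * VS_fraction = 2110 * 0.75 = 1582.5 kg
Calculate biogas volume:
  Biogas = VS * specific_yield = 1582.5 * 0.7
  Biogas = 1107.75 m^3

1107.75


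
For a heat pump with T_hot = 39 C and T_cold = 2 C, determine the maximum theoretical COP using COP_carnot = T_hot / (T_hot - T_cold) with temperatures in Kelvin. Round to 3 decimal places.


Convert to Kelvin:
  T_hot = 39 + 273.15 = 312.15 K
  T_cold = 2 + 273.15 = 275.15 K
Apply Carnot COP formula:
  COP = T_hot_K / (T_hot_K - T_cold_K) = 312.15 / 37.0
  COP = 8.436

8.436


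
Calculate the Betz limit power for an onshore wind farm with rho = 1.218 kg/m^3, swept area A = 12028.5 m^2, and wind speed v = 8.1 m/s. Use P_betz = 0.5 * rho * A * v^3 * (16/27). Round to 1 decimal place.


The Betz coefficient Cp_max = 16/27 = 0.5926
v^3 = 8.1^3 = 531.441
P_betz = 0.5 * rho * A * v^3 * Cp_max
P_betz = 0.5 * 1.218 * 12028.5 * 531.441 * 0.5926
P_betz = 2306959.9 W

2306959.9


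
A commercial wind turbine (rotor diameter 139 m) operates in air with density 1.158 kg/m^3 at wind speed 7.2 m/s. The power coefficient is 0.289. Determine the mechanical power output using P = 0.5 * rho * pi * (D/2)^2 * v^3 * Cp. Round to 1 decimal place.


Step 1 -- Compute swept area:
  A = pi * (D/2)^2 = pi * (139/2)^2 = 15174.68 m^2
Step 2 -- Apply wind power equation:
  P = 0.5 * rho * A * v^3 * Cp
  v^3 = 7.2^3 = 373.248
  P = 0.5 * 1.158 * 15174.68 * 373.248 * 0.289
  P = 947749.1 W

947749.1


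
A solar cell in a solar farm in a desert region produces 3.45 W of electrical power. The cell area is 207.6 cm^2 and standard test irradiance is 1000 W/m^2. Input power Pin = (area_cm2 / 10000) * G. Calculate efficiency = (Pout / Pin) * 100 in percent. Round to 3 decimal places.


First compute the input power:
  Pin = area_cm2 / 10000 * G = 207.6 / 10000 * 1000 = 20.76 W
Then compute efficiency:
  Efficiency = (Pout / Pin) * 100 = (3.45 / 20.76) * 100
  Efficiency = 16.618%

16.618


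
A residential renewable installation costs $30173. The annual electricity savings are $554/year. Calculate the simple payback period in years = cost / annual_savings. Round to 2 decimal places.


Simple payback period = initial cost / annual savings
Payback = 30173 / 554
Payback = 54.46 years

54.46


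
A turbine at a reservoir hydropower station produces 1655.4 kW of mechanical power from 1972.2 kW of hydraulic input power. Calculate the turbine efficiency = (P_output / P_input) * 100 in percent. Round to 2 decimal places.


Turbine efficiency = (output power / input power) * 100
eta = (1655.4 / 1972.2) * 100
eta = 83.94%

83.94


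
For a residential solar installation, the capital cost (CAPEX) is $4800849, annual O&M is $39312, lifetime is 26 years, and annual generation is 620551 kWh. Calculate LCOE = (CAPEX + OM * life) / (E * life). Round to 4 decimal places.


Total cost = CAPEX + OM * lifetime = 4800849 + 39312 * 26 = 4800849 + 1022112 = 5822961
Total generation = annual * lifetime = 620551 * 26 = 16134326 kWh
LCOE = 5822961 / 16134326
LCOE = 0.3609 $/kWh

0.3609


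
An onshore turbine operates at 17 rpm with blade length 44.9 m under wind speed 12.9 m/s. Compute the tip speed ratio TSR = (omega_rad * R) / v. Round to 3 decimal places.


Convert rotational speed to rad/s:
  omega = 17 * 2 * pi / 60 = 1.7802 rad/s
Compute tip speed:
  v_tip = omega * R = 1.7802 * 44.9 = 79.933 m/s
Tip speed ratio:
  TSR = v_tip / v_wind = 79.933 / 12.9 = 6.196

6.196


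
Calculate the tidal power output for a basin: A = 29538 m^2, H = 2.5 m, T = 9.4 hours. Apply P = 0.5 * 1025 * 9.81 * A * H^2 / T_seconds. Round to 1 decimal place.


Convert period to seconds: T = 9.4 * 3600 = 33840.0 s
H^2 = 2.5^2 = 6.25
P = 0.5 * rho * g * A * H^2 / T
P = 0.5 * 1025 * 9.81 * 29538 * 6.25 / 33840.0
P = 27428.0 W

27428.0


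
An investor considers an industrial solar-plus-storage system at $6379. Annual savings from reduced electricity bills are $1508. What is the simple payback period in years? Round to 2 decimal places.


Simple payback period = initial cost / annual savings
Payback = 6379 / 1508
Payback = 4.23 years

4.23


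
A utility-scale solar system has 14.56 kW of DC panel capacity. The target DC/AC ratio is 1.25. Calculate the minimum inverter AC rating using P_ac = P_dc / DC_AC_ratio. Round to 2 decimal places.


The inverter AC capacity is determined by the DC/AC ratio.
Given: P_dc = 14.56 kW, DC/AC ratio = 1.25
P_ac = P_dc / ratio = 14.56 / 1.25
P_ac = 11.65 kW

11.65


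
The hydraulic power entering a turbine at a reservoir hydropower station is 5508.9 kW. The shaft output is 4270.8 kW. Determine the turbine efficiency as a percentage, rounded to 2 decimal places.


Turbine efficiency = (output power / input power) * 100
eta = (4270.8 / 5508.9) * 100
eta = 77.53%

77.53


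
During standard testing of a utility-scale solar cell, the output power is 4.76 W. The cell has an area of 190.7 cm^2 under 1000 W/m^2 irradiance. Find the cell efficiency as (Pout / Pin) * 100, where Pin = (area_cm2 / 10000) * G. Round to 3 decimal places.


First compute the input power:
  Pin = area_cm2 / 10000 * G = 190.7 / 10000 * 1000 = 19.07 W
Then compute efficiency:
  Efficiency = (Pout / Pin) * 100 = (4.76 / 19.07) * 100
  Efficiency = 24.961%

24.961


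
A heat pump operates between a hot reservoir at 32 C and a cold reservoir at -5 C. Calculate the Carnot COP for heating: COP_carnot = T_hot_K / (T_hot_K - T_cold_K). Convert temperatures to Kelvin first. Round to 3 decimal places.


Convert to Kelvin:
  T_hot = 32 + 273.15 = 305.15 K
  T_cold = -5 + 273.15 = 268.15 K
Apply Carnot COP formula:
  COP = T_hot_K / (T_hot_K - T_cold_K) = 305.15 / 37.0
  COP = 8.247

8.247


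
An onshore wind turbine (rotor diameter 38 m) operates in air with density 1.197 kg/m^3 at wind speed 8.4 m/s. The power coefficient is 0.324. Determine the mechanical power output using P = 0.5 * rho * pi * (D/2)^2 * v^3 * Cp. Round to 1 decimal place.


Step 1 -- Compute swept area:
  A = pi * (D/2)^2 = pi * (38/2)^2 = 1134.11 m^2
Step 2 -- Apply wind power equation:
  P = 0.5 * rho * A * v^3 * Cp
  v^3 = 8.4^3 = 592.704
  P = 0.5 * 1.197 * 1134.11 * 592.704 * 0.324
  P = 130347.9 W

130347.9


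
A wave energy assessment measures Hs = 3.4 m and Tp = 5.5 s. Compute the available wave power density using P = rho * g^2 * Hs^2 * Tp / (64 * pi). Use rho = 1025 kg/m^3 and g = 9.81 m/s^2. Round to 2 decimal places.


Apply wave power formula:
  g^2 = 9.81^2 = 96.2361
  Hs^2 = 3.4^2 = 11.56
  Numerator = rho * g^2 * Hs^2 * Tp = 1025 * 96.2361 * 11.56 * 5.5 = 6271658.52
  Denominator = 64 * pi = 201.0619
  P = 6271658.52 / 201.0619 = 31192.67 W/m

31192.67


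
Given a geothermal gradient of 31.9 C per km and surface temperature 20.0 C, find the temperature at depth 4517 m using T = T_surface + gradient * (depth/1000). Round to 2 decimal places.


Convert depth to km: 4517 / 1000 = 4.517 km
Temperature increase = gradient * depth_km = 31.9 * 4.517 = 144.09 C
Temperature at depth = T_surface + delta_T = 20.0 + 144.09
T = 164.09 C

164.09


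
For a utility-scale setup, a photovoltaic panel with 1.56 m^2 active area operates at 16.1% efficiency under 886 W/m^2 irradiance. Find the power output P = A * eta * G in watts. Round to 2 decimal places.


Use the solar power formula P = A * eta * G.
Given: A = 1.56 m^2, eta = 0.161, G = 886 W/m^2
P = 1.56 * 0.161 * 886
P = 222.53 W

222.53


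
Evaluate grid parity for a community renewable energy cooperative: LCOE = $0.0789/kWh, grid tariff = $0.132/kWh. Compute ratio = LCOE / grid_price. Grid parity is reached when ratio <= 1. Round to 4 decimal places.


Compare LCOE to grid price:
  LCOE = $0.0789/kWh, Grid price = $0.132/kWh
  Ratio = LCOE / grid_price = 0.0789 / 0.132 = 0.5977
  Grid parity achieved (ratio <= 1)? yes

0.5977


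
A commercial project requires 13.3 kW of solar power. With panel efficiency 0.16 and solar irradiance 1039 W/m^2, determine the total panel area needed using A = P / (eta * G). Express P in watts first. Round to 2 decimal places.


Convert target power to watts: P = 13.3 * 1000 = 13300.0 W
Compute denominator: eta * G = 0.16 * 1039 = 166.24
Required area A = P / (eta * G) = 13300.0 / 166.24
A = 80.00 m^2

80.00


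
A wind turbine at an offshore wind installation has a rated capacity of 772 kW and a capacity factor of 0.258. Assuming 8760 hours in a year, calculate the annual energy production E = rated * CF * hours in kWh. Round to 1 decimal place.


Annual energy = rated_kW * capacity_factor * hours_per_year
Given: P_rated = 772 kW, CF = 0.258, hours = 8760
E = 772 * 0.258 * 8760
E = 1744781.8 kWh

1744781.8


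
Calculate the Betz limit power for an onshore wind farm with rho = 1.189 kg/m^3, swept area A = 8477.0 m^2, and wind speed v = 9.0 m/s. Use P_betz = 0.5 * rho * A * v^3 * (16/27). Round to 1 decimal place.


The Betz coefficient Cp_max = 16/27 = 0.5926
v^3 = 9.0^3 = 729.0
P_betz = 0.5 * rho * A * v^3 * Cp_max
P_betz = 0.5 * 1.189 * 8477.0 * 729.0 * 0.5926
P_betz = 2177097.0 W

2177097.0


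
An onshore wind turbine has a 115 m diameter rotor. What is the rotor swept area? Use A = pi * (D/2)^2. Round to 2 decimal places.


Compute the rotor radius:
  r = D / 2 = 115 / 2 = 57.5 m
Calculate swept area:
  A = pi * r^2 = pi * 57.5^2
  A = 10386.89 m^2

10386.89


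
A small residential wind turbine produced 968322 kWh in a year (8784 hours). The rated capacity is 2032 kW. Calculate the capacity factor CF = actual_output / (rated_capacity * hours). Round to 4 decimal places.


Capacity factor = actual output / maximum possible output
Maximum possible = rated * hours = 2032 * 8784 = 17849088 kWh
CF = 968322 / 17849088
CF = 0.0543

0.0543


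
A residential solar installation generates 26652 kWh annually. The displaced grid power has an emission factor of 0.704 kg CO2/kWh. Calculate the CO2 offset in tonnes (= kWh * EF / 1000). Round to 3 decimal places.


CO2 offset in kg = generation * emission_factor
CO2 offset = 26652 * 0.704 = 18763.01 kg
Convert to tonnes:
  CO2 offset = 18763.01 / 1000 = 18.763 tonnes

18.763


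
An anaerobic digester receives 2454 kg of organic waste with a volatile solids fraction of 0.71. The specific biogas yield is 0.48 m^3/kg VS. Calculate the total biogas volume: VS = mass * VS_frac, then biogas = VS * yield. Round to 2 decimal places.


Compute volatile solids:
  VS = mass * VS_fraction = 2454 * 0.71 = 1742.34 kg
Calculate biogas volume:
  Biogas = VS * specific_yield = 1742.34 * 0.48
  Biogas = 836.32 m^3

836.32


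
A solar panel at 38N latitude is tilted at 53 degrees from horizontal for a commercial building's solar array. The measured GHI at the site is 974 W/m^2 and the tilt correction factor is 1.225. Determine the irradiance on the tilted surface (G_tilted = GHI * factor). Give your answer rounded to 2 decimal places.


Identify the given values:
  GHI = 974 W/m^2, tilt correction factor = 1.225
Apply the formula G_tilted = GHI * factor:
  G_tilted = 974 * 1.225
  G_tilted = 1193.15 W/m^2

1193.15


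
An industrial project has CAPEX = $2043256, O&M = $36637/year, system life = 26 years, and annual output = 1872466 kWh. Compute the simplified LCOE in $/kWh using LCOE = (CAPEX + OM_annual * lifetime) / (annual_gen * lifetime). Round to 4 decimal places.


Total cost = CAPEX + OM * lifetime = 2043256 + 36637 * 26 = 2043256 + 952562 = 2995818
Total generation = annual * lifetime = 1872466 * 26 = 48684116 kWh
LCOE = 2995818 / 48684116
LCOE = 0.0615 $/kWh

0.0615


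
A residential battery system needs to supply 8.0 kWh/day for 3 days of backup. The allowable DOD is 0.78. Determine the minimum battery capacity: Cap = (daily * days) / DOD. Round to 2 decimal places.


Total energy needed = daily * days = 8.0 * 3 = 24.0 kWh
Account for depth of discharge:
  Cap = total_energy / DOD = 24.0 / 0.78
  Cap = 30.77 kWh

30.77


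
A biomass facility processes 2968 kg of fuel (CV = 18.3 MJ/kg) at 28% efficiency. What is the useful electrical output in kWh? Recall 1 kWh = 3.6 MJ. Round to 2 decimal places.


Total energy = mass * CV = 2968 * 18.3 = 54314.4 MJ
Useful energy = total * eta = 54314.4 * 0.28 = 15208.03 MJ
Convert to kWh: 15208.03 / 3.6
Useful energy = 4224.45 kWh

4224.45


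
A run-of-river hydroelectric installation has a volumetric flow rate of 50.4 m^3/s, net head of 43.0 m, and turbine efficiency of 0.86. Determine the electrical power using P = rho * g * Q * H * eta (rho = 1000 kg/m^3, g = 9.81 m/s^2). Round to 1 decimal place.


Apply the hydropower formula P = rho * g * Q * H * eta
rho * g = 1000 * 9.81 = 9810.0
P = 9810.0 * 50.4 * 43.0 * 0.86
P = 18283799.5 W

18283799.5


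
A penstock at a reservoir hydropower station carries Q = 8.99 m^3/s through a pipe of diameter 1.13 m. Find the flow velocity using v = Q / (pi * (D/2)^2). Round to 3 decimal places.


Compute pipe cross-sectional area:
  A = pi * (D/2)^2 = pi * (1.13/2)^2 = 1.0029 m^2
Calculate velocity:
  v = Q / A = 8.99 / 1.0029
  v = 8.964 m/s

8.964


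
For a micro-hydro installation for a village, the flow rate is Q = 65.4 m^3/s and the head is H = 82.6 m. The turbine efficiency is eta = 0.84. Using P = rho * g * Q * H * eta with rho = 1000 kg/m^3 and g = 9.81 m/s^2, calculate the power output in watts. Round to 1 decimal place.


Apply the hydropower formula P = rho * g * Q * H * eta
rho * g = 1000 * 9.81 = 9810.0
P = 9810.0 * 65.4 * 82.6 * 0.84
P = 44514970.4 W

44514970.4


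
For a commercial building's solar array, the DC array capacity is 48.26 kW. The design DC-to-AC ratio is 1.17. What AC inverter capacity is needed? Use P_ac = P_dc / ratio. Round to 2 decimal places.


The inverter AC capacity is determined by the DC/AC ratio.
Given: P_dc = 48.26 kW, DC/AC ratio = 1.17
P_ac = P_dc / ratio = 48.26 / 1.17
P_ac = 41.25 kW

41.25


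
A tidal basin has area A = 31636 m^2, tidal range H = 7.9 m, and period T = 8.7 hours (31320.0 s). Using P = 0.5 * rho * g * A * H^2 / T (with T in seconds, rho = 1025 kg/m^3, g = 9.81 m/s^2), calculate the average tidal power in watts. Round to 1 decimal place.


Convert period to seconds: T = 8.7 * 3600 = 31320.0 s
H^2 = 7.9^2 = 62.41
P = 0.5 * rho * g * A * H^2 / T
P = 0.5 * 1025 * 9.81 * 31636 * 62.41 / 31320.0
P = 316939.9 W

316939.9


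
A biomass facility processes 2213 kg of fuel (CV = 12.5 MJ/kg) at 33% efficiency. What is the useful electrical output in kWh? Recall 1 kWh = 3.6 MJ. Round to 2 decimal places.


Total energy = mass * CV = 2213 * 12.5 = 27662.5 MJ
Useful energy = total * eta = 27662.5 * 0.33 = 9128.63 MJ
Convert to kWh: 9128.63 / 3.6
Useful energy = 2535.73 kWh

2535.73


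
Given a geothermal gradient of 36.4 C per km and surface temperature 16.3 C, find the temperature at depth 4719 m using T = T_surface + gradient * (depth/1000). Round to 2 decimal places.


Convert depth to km: 4719 / 1000 = 4.719 km
Temperature increase = gradient * depth_km = 36.4 * 4.719 = 171.77 C
Temperature at depth = T_surface + delta_T = 16.3 + 171.77
T = 188.07 C

188.07


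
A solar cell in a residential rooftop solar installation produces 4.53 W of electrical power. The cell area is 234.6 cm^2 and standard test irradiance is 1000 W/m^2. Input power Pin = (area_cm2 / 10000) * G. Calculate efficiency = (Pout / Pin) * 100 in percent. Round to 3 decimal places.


First compute the input power:
  Pin = area_cm2 / 10000 * G = 234.6 / 10000 * 1000 = 23.46 W
Then compute efficiency:
  Efficiency = (Pout / Pin) * 100 = (4.53 / 23.46) * 100
  Efficiency = 19.309%

19.309


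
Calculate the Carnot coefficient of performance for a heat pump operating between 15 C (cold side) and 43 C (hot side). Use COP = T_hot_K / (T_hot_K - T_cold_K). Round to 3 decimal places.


Convert to Kelvin:
  T_hot = 43 + 273.15 = 316.15 K
  T_cold = 15 + 273.15 = 288.15 K
Apply Carnot COP formula:
  COP = T_hot_K / (T_hot_K - T_cold_K) = 316.15 / 28.0
  COP = 11.291

11.291


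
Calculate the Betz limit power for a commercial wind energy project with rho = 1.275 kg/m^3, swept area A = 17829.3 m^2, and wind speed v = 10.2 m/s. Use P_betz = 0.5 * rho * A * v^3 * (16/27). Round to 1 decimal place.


The Betz coefficient Cp_max = 16/27 = 0.5926
v^3 = 10.2^3 = 1061.208
P_betz = 0.5 * rho * A * v^3 * Cp_max
P_betz = 0.5 * 1.275 * 17829.3 * 1061.208 * 0.5926
P_betz = 7147780.6 W

7147780.6


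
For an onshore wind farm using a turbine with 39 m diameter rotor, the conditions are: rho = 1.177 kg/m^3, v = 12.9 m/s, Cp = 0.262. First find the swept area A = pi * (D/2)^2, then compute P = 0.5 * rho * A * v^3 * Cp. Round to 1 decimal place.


Step 1 -- Compute swept area:
  A = pi * (D/2)^2 = pi * (39/2)^2 = 1194.59 m^2
Step 2 -- Apply wind power equation:
  P = 0.5 * rho * A * v^3 * Cp
  v^3 = 12.9^3 = 2146.689
  P = 0.5 * 1.177 * 1194.59 * 2146.689 * 0.262
  P = 395399.4 W

395399.4


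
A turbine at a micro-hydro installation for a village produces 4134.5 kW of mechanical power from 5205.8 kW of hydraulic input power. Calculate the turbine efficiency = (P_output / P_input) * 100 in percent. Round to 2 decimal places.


Turbine efficiency = (output power / input power) * 100
eta = (4134.5 / 5205.8) * 100
eta = 79.42%

79.42


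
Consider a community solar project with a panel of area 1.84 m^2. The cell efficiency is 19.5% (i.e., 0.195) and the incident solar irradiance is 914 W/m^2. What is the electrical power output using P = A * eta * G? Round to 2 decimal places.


Use the solar power formula P = A * eta * G.
Given: A = 1.84 m^2, eta = 0.195, G = 914 W/m^2
P = 1.84 * 0.195 * 914
P = 327.94 W

327.94


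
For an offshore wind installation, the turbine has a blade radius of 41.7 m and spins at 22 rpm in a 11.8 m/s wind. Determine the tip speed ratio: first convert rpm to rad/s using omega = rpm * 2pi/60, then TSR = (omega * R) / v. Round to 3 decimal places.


Convert rotational speed to rad/s:
  omega = 22 * 2 * pi / 60 = 2.3038 rad/s
Compute tip speed:
  v_tip = omega * R = 2.3038 * 41.7 = 96.07 m/s
Tip speed ratio:
  TSR = v_tip / v_wind = 96.07 / 11.8 = 8.142

8.142


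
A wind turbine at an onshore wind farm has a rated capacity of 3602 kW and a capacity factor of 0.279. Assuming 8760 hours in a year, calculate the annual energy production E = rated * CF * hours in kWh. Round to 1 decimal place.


Annual energy = rated_kW * capacity_factor * hours_per_year
Given: P_rated = 3602 kW, CF = 0.279, hours = 8760
E = 3602 * 0.279 * 8760
E = 8803432.1 kWh

8803432.1


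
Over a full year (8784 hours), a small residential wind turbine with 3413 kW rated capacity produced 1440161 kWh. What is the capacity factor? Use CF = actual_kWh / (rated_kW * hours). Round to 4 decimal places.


Capacity factor = actual output / maximum possible output
Maximum possible = rated * hours = 3413 * 8784 = 29979792 kWh
CF = 1440161 / 29979792
CF = 0.0480

0.0480


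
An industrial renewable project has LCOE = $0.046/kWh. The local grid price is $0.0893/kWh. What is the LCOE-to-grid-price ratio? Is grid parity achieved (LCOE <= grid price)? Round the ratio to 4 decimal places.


Compare LCOE to grid price:
  LCOE = $0.046/kWh, Grid price = $0.0893/kWh
  Ratio = LCOE / grid_price = 0.046 / 0.0893 = 0.5151
  Grid parity achieved (ratio <= 1)? yes

0.5151


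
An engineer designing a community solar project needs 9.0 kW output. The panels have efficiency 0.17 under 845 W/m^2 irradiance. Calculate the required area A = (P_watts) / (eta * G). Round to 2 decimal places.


Convert target power to watts: P = 9.0 * 1000 = 9000.0 W
Compute denominator: eta * G = 0.17 * 845 = 143.65
Required area A = P / (eta * G) = 9000.0 / 143.65
A = 62.65 m^2

62.65


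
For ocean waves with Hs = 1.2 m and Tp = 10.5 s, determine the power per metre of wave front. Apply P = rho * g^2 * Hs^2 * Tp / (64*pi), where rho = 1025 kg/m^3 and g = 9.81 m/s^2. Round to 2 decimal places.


Apply wave power formula:
  g^2 = 9.81^2 = 96.2361
  Hs^2 = 1.2^2 = 1.44
  Numerator = rho * g^2 * Hs^2 * Tp = 1025 * 96.2361 * 1.44 * 10.5 = 1491467.08
  Denominator = 64 * pi = 201.0619
  P = 1491467.08 / 201.0619 = 7417.95 W/m

7417.95


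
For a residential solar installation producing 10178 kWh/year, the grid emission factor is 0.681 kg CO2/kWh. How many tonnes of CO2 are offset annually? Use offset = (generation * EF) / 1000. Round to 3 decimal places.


CO2 offset in kg = generation * emission_factor
CO2 offset = 10178 * 0.681 = 6931.22 kg
Convert to tonnes:
  CO2 offset = 6931.22 / 1000 = 6.931 tonnes

6.931
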